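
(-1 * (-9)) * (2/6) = 3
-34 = -34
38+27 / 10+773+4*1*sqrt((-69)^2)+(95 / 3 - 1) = 33611 / 30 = 1120.37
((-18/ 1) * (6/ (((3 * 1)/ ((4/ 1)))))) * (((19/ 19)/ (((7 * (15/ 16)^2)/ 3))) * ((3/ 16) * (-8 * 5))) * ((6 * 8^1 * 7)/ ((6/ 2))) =294912/ 5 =58982.40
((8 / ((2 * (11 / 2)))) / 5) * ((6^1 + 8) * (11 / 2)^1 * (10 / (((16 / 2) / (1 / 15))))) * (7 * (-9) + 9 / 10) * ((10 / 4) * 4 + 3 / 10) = -149247 / 250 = -596.99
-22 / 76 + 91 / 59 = 2809 / 2242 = 1.25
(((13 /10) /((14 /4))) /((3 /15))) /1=13 /7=1.86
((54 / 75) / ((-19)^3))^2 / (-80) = -81 / 588073512500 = -0.00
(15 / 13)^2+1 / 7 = 1744 / 1183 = 1.47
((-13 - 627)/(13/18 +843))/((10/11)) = -12672/15187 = -0.83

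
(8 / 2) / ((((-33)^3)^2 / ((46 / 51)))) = 184 / 65864866419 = 0.00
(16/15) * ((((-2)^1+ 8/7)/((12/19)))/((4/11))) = -418/105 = -3.98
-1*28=-28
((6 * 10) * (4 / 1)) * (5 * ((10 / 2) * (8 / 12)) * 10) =40000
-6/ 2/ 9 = -1/ 3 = -0.33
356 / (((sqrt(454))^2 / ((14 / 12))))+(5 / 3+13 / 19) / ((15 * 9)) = 1628413 / 1746765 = 0.93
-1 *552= -552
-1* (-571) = 571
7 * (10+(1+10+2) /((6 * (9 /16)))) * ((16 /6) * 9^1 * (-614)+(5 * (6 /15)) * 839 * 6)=-452623.11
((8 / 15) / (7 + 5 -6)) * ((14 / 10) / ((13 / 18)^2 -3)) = -1008 / 20075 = -0.05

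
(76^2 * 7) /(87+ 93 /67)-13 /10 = 1929461 /4230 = 456.14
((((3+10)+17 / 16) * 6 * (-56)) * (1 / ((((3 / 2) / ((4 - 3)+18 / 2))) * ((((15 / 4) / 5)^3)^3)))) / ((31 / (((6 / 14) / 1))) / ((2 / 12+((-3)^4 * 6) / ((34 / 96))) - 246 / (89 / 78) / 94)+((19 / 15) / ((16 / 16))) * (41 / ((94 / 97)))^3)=-2227432202476385730560000 / 509320437976668275187921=-4.37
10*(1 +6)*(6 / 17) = 420 / 17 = 24.71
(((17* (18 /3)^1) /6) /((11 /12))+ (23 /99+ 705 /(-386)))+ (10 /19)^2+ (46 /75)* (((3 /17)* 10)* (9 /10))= 9701893021 /532998450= 18.20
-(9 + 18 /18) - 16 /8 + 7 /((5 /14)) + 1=8.60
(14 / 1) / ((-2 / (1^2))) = -7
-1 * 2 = -2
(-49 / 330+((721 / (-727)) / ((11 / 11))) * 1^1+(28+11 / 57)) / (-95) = -41104761 / 144345850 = -0.28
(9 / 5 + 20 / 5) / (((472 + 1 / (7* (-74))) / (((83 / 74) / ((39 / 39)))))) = 0.01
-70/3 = -23.33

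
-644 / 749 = -0.86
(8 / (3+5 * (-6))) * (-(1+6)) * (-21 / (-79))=392 / 711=0.55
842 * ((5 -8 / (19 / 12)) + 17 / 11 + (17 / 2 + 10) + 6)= 4574165 / 209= 21885.96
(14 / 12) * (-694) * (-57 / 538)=46151 / 538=85.78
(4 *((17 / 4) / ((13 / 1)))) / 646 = 1 / 494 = 0.00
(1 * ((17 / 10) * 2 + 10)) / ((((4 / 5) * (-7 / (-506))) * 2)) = 16951 / 28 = 605.39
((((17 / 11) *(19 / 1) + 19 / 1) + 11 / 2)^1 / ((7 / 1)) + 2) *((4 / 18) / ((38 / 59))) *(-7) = -88087 / 3762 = -23.41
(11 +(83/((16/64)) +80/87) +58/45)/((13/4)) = 1801988/16965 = 106.22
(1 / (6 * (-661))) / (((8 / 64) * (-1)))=4 / 1983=0.00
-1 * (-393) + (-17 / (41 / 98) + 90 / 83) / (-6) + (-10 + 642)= 10531519 / 10209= 1031.59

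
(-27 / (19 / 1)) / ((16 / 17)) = -459 / 304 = -1.51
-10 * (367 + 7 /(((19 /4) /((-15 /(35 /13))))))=-68170 /19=-3587.89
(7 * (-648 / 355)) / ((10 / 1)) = -2268 / 1775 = -1.28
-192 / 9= -64 / 3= -21.33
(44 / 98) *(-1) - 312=-312.45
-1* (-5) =5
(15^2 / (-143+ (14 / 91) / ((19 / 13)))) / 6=-95 / 362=-0.26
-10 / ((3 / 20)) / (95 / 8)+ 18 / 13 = -3134 / 741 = -4.23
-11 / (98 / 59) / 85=-649 / 8330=-0.08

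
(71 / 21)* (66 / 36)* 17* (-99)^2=14458653 / 14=1032760.93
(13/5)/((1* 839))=13/4195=0.00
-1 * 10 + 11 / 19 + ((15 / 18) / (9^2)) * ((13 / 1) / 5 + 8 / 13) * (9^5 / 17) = 885835 / 8398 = 105.48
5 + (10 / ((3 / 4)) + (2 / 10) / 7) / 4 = 3503 / 420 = 8.34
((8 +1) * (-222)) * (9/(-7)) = 17982/7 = 2568.86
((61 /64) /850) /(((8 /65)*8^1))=793 /696320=0.00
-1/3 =-0.33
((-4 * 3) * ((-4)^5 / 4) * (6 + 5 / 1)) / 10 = 16896 / 5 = 3379.20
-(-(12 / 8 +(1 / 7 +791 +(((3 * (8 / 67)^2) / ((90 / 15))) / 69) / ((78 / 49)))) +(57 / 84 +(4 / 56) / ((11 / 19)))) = 420875795555 / 531515556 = 791.84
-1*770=-770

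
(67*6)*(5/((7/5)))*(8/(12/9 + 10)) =1013.45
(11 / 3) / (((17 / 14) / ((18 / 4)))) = 231 / 17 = 13.59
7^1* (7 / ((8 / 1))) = 49 / 8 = 6.12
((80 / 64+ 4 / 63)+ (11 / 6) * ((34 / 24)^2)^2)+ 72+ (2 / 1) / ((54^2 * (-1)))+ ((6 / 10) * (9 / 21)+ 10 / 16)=1065725827 / 13063680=81.58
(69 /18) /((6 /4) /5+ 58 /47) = 2.50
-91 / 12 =-7.58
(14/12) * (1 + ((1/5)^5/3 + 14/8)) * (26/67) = 9384739/7537500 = 1.25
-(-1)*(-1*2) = -2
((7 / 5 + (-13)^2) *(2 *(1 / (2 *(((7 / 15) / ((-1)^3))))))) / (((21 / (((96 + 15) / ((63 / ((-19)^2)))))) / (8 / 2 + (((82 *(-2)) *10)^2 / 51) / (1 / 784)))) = -7998914723854352 / 17493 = -457263746861.85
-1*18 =-18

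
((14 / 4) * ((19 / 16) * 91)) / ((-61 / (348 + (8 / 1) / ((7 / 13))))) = -1097915 / 488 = -2249.83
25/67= 0.37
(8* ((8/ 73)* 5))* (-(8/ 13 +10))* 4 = -186.13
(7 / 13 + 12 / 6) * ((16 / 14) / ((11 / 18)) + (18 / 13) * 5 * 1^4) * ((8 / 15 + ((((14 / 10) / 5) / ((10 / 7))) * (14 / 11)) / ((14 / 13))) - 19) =-662082039 / 1626625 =-407.03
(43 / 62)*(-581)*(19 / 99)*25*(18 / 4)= -11866925 / 1364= -8700.09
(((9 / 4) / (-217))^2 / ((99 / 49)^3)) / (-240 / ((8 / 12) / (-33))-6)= 2401 / 2187061420896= 0.00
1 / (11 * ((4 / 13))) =13 / 44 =0.30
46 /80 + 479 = 19183 /40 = 479.58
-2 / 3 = -0.67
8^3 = 512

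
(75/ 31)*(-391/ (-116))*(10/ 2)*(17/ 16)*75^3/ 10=210315234375/ 115072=1827683.84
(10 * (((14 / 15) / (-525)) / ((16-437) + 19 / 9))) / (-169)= -2 / 7964125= -0.00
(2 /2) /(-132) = -1 /132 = -0.01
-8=-8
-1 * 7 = -7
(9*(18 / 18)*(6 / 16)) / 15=9 / 40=0.22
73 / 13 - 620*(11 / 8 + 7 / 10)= -33303 / 26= -1280.88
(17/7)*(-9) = -153/7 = -21.86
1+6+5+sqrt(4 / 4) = 13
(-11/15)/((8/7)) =-77/120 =-0.64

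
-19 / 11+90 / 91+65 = 64326 / 1001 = 64.26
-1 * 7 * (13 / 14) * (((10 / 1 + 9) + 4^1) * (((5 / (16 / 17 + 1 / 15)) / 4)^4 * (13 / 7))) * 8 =-10272006362109375 / 1954386739648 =-5255.87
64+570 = 634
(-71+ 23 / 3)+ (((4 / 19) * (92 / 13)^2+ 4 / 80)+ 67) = 2747413 / 192660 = 14.26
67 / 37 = 1.81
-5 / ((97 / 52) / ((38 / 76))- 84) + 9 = 18913 / 2087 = 9.06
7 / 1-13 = -6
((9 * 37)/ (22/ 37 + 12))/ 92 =0.29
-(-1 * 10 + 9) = 1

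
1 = 1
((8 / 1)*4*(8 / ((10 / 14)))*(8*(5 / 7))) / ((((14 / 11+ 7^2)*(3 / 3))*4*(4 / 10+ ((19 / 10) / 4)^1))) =45056 / 3871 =11.64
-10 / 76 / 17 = -5 / 646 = -0.01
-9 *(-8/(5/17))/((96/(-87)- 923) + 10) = -35496/132545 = -0.27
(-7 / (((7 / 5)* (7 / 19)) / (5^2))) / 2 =-2375 / 14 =-169.64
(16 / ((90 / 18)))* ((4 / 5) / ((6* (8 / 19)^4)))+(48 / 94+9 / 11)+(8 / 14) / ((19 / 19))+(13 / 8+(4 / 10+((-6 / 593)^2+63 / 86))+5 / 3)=10454030237960513 / 525336599356800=19.90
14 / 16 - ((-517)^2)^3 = -152768299899668545 / 8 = -19096037487458568.12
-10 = -10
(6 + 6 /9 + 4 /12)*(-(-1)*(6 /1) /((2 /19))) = 399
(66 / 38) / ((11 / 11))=1.74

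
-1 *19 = -19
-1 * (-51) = 51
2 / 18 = 1 / 9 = 0.11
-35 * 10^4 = -350000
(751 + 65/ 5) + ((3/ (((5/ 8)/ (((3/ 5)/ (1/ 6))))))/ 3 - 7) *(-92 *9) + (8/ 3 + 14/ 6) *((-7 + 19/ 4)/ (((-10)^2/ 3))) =716153/ 400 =1790.38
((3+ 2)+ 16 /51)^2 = 73441 /2601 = 28.24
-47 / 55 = -0.85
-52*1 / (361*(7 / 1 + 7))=-26 / 2527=-0.01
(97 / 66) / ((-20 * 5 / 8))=-97 / 825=-0.12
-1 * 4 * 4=-16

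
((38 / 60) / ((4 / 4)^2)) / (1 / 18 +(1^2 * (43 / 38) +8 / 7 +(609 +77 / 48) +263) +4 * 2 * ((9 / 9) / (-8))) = 60648 / 83783695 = 0.00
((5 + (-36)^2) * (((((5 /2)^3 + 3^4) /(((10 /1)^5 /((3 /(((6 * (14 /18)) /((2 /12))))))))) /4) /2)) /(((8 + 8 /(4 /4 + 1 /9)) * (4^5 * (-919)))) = -3017019 /2563285975040000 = -0.00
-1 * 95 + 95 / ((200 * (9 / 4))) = -8531 / 90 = -94.79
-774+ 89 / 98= -75763 / 98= -773.09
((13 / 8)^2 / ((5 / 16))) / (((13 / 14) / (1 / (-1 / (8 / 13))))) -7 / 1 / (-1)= 7 / 5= 1.40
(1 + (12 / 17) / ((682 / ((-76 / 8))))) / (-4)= -1435 / 5797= -0.25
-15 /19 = -0.79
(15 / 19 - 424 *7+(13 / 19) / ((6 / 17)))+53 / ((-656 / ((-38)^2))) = -28809943 / 9348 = -3081.94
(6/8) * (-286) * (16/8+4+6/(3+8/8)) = -1608.75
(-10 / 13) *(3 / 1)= -30 / 13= -2.31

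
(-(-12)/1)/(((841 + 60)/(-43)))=-516/901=-0.57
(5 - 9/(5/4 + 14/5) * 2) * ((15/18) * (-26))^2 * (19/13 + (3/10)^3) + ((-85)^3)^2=244392886376563/648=377149516013.21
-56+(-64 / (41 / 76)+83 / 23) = -161277 / 943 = -171.03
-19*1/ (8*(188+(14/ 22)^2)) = -2299/ 182376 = -0.01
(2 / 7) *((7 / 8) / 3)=1 / 12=0.08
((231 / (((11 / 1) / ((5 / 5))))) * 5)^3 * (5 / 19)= 5788125 / 19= 304638.16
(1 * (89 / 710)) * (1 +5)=0.75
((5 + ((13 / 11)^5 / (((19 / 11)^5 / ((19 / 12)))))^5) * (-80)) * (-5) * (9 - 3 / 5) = 1637124922543433615687896734794855 / 97433211201959123637177717792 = 16802.53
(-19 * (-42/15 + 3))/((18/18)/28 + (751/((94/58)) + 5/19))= -475076/57969505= -0.01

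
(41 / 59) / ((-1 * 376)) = -41 / 22184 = -0.00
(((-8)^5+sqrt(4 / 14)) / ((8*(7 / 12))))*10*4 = -1966080 / 7+60*sqrt(14) / 49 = -280863.99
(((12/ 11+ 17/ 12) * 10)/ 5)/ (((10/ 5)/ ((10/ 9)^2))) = 8275/ 2673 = 3.10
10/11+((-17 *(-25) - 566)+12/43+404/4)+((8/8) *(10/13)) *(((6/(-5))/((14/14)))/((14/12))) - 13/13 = -1747677/43043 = -40.60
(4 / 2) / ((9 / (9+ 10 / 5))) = 22 / 9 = 2.44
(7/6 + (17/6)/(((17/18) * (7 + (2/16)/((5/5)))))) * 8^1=724/57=12.70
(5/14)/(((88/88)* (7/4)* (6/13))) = 65/147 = 0.44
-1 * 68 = -68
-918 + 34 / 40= -18343 / 20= -917.15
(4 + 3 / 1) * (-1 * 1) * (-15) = 105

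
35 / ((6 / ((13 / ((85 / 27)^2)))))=22113 / 2890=7.65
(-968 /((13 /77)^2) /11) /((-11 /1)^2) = -4312 /169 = -25.51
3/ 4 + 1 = 7/ 4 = 1.75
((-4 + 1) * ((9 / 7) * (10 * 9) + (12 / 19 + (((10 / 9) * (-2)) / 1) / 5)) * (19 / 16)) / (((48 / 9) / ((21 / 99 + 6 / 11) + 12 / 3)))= -10890619 / 29568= -368.32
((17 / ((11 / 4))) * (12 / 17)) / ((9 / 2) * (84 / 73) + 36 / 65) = 37960 / 49863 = 0.76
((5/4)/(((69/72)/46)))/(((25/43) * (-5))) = -516/25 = -20.64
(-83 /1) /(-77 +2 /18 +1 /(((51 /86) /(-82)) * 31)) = 393669 /385840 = 1.02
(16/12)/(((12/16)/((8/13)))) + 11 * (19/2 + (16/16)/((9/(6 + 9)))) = 28999/234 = 123.93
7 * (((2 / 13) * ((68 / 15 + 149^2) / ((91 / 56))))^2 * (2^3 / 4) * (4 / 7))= 227213895452672 / 6426225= 35357289.15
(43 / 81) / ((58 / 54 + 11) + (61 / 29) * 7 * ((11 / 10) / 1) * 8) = 6235 / 1663638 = 0.00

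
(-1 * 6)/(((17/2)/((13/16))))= -39/68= -0.57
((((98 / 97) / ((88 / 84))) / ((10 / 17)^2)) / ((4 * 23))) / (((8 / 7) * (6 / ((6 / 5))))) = 2081667 / 392656000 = 0.01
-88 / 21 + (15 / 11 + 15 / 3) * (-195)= -287618 / 231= -1245.10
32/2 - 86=-70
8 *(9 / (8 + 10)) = 4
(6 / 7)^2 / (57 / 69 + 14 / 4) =1656 / 9751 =0.17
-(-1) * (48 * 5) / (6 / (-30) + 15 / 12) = 1600 / 7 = 228.57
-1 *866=-866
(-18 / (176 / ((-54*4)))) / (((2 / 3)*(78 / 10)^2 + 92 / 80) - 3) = 24300 / 42581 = 0.57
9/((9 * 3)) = 1/3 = 0.33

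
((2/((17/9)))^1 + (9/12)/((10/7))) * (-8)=-1077/85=-12.67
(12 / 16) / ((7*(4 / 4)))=3 / 28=0.11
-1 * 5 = -5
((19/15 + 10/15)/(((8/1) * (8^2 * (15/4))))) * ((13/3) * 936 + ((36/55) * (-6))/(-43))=5795563/1419000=4.08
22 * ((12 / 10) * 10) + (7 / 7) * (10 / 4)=533 / 2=266.50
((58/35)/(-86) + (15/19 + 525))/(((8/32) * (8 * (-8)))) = -15034399/457520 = -32.86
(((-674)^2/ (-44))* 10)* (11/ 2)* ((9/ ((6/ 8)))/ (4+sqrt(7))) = -9085520/ 3+2271380* sqrt(7)/ 3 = -1025337.80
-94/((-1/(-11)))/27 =-1034/27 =-38.30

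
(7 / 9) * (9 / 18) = 7 / 18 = 0.39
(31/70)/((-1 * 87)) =-31/6090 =-0.01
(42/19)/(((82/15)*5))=0.08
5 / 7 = 0.71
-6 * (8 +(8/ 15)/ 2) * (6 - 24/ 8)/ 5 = -744/ 25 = -29.76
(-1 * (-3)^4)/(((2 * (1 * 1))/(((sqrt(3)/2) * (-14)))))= 567 * sqrt(3)/2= 491.04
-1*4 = -4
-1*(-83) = 83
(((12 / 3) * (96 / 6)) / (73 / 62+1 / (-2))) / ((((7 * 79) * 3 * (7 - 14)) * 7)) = -1984 / 1707111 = -0.00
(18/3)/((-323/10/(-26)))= 4.83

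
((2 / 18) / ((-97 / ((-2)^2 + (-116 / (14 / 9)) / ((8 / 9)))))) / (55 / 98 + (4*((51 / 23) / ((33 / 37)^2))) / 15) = 0.07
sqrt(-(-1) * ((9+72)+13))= sqrt(94)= 9.70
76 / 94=38 / 47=0.81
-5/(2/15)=-75/2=-37.50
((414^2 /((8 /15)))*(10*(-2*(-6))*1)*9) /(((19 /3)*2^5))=260307675 /152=1712550.49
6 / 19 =0.32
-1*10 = -10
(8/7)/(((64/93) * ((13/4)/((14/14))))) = 93/182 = 0.51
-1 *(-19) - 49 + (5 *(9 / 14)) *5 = -195 / 14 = -13.93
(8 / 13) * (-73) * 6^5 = -4541184 / 13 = -349321.85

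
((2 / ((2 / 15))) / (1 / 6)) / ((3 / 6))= 180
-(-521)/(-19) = -521/19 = -27.42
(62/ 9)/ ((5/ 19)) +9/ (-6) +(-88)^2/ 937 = 2778037/ 84330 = 32.94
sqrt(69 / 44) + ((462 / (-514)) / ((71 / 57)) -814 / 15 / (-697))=-122807927 / 190772385 + sqrt(759) / 22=0.61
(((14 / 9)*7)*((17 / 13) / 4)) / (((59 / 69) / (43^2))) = 35424991 / 4602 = 7697.74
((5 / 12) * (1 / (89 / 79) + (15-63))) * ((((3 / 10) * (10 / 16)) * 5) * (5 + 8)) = -1362725 / 5696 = -239.24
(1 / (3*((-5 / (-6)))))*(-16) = -32 / 5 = -6.40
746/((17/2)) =1492/17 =87.76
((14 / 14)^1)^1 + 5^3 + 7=133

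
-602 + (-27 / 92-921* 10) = -902731 / 92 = -9812.29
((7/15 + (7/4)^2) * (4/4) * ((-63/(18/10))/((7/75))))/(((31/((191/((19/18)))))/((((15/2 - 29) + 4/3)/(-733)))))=-1468126275/6907792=-212.53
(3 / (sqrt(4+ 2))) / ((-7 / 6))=-3 * sqrt(6) / 7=-1.05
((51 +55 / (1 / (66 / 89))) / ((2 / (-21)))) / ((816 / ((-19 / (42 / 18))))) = 465633 / 48416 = 9.62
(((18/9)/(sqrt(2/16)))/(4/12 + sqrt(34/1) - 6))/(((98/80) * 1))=28.11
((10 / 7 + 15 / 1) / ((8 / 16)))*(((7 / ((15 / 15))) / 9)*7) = 1610 / 9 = 178.89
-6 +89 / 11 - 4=-1.91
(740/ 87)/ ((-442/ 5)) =-1850/ 19227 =-0.10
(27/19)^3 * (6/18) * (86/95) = 564246/651605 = 0.87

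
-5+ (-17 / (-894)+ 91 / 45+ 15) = 161473 / 13410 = 12.04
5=5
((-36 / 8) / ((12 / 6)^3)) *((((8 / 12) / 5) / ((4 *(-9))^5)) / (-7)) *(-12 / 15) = 1 / 7054387200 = 0.00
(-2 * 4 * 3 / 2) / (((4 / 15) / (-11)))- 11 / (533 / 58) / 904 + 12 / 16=29858447 / 60229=495.75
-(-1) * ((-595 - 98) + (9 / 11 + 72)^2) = 557748 / 121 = 4609.49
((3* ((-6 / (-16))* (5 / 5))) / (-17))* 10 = -45 / 68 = -0.66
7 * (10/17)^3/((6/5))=17500/14739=1.19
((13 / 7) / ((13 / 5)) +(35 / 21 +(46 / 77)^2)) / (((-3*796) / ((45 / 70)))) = -0.00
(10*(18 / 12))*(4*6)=360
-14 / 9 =-1.56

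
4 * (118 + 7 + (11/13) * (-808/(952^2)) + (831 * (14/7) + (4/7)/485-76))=1222134819973/178570210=6844.00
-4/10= -2/5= -0.40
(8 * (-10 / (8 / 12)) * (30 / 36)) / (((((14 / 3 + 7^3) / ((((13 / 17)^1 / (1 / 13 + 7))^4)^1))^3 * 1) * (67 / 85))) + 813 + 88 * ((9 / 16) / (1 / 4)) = 242109012060004598160745270456115385857364925447473 / 239474789376859147539641170184103745141413511168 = 1011.00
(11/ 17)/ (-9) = -11/ 153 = -0.07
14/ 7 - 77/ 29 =-19/ 29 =-0.66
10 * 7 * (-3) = -210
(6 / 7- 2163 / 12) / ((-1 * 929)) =5023 / 26012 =0.19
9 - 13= -4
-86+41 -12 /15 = -229 /5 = -45.80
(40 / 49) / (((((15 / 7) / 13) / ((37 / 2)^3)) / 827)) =544570403 / 21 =25931923.95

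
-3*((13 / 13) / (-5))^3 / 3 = 0.01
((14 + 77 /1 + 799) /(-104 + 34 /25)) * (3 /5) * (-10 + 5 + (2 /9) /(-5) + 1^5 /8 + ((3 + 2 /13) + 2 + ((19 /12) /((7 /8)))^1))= -29796755 /2802072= -10.63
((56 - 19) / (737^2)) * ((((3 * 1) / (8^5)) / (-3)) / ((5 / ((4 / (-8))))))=37 / 177985617920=0.00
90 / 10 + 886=895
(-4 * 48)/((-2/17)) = 1632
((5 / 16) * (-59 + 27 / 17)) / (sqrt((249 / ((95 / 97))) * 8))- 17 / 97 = -305 * sqrt(4589070) / 1642404- 17 / 97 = -0.57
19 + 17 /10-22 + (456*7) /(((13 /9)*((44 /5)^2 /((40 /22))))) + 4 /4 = 8925591 /173030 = 51.58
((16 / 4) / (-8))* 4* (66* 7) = -924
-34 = -34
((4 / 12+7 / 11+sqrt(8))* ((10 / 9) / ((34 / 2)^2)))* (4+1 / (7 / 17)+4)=23360 / 600831+1460* sqrt(2) / 18207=0.15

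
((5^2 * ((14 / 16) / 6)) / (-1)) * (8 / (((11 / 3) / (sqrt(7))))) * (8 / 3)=-700 * sqrt(7) / 33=-56.12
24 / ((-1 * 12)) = -2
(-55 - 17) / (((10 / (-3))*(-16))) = -27 / 20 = -1.35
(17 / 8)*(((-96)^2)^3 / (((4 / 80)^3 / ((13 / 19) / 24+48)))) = 12143084666093568000 / 19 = 639109719268082526.32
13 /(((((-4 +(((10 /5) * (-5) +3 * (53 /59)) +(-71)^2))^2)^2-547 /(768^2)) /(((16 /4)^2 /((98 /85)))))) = 63180455356661760 /224126463576376128801163291133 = 0.00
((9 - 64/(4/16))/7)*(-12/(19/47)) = 7332/7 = 1047.43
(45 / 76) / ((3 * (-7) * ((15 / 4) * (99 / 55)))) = -5 / 1197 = -0.00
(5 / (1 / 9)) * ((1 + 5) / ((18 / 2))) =30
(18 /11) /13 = 0.13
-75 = -75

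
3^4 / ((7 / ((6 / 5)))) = 486 / 35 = 13.89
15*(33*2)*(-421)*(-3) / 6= 208395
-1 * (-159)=159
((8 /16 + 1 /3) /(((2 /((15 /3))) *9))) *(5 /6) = 0.19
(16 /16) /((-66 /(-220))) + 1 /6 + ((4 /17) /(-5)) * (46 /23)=579 /170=3.41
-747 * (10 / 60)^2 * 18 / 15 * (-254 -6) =6474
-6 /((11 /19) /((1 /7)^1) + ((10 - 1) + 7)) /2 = -19 /127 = -0.15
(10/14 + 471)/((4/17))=28067/14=2004.79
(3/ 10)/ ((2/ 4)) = 3/ 5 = 0.60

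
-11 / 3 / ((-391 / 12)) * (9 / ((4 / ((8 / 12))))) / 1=66 / 391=0.17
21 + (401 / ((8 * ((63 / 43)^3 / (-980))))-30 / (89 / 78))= -15624.69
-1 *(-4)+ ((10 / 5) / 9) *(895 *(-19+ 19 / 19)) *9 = -32216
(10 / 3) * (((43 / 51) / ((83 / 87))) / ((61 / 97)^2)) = 117330230 / 15750993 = 7.45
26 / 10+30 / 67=1021 / 335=3.05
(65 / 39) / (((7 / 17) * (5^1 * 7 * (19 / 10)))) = 170 / 2793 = 0.06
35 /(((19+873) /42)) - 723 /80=-131829 /17840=-7.39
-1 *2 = -2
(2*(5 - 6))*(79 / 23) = -158 / 23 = -6.87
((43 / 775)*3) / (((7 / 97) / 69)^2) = 5778716121 / 37975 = 152171.59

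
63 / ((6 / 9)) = 189 / 2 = 94.50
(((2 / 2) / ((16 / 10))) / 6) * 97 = 485 / 48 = 10.10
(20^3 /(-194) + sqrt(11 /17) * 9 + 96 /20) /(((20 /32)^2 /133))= -150424064 /12125 + 76608 * sqrt(187) /425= -9941.17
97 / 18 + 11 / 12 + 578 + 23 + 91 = 25139 / 36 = 698.31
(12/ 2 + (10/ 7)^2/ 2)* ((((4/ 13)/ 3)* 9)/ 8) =516/ 637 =0.81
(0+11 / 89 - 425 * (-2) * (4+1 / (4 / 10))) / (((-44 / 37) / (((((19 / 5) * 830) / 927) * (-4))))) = 19128202576 / 302511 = 63231.43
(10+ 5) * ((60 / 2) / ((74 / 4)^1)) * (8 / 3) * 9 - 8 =21304 / 37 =575.78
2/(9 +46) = 2/55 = 0.04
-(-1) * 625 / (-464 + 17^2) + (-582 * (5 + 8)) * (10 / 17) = -530045 / 119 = -4454.16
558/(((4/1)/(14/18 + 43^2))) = 258044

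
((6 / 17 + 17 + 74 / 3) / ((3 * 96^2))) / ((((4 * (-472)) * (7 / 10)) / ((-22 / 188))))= 117865 / 875854135296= 0.00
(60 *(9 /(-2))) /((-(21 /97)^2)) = 5760.61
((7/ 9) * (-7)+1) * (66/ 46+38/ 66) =-61040/ 6831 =-8.94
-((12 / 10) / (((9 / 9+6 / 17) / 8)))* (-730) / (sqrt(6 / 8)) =79424* sqrt(3) / 23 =5981.15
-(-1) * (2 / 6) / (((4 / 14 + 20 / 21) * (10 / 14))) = 49 / 130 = 0.38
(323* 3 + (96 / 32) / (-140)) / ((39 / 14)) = 45219 / 130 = 347.84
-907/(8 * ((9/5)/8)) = -503.89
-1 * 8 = -8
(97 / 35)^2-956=-1161691 / 1225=-948.32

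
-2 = -2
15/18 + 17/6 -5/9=28/9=3.11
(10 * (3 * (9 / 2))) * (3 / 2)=405 / 2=202.50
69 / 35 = 1.97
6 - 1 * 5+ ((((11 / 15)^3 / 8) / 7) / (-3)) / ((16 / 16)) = 565669 / 567000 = 1.00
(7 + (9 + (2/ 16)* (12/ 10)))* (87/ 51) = 27.55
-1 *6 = -6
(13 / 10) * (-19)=-247 / 10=-24.70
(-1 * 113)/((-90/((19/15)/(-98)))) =-0.02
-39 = -39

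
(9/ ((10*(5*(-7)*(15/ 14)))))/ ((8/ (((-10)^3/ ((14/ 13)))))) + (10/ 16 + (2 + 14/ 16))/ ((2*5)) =439/ 140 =3.14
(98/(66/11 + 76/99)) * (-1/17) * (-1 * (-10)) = -8.52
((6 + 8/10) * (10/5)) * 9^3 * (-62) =-3073464/5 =-614692.80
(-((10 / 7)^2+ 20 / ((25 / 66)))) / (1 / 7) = -13436 / 35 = -383.89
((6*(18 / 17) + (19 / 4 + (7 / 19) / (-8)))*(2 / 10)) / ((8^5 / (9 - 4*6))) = -85713 / 84672512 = -0.00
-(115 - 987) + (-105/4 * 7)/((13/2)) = 21937/26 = 843.73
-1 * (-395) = 395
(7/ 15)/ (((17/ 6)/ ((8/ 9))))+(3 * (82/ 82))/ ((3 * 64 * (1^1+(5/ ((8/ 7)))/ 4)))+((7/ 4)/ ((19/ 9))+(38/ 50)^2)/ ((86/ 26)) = 12125069543/ 20937667500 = 0.58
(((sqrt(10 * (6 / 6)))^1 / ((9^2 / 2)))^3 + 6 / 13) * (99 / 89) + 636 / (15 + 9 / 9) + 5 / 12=880 * sqrt(10) / 5255361 + 282401 / 6942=40.68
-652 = -652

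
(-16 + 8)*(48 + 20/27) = -10528/27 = -389.93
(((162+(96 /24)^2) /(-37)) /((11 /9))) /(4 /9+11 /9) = -4806 /2035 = -2.36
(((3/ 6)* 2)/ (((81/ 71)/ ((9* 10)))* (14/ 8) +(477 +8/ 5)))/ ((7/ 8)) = 22720/ 9515009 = 0.00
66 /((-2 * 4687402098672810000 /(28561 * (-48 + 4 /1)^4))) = -5026736 /6669913966875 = -0.00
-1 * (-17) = 17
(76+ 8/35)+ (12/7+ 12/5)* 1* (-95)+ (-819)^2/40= 4607231/280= 16454.40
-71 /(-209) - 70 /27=-12713 /5643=-2.25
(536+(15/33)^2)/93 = 21627/3751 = 5.77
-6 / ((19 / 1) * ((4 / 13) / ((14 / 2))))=-7.18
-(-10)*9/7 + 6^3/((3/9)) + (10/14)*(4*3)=4686/7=669.43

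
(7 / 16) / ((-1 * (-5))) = 7 / 80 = 0.09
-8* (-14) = 112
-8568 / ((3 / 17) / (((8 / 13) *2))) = -776832 / 13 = -59756.31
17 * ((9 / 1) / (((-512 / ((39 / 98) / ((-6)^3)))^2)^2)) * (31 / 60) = 15051647 / 1135593435495241842992087040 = 0.00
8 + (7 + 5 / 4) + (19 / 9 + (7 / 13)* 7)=10357 / 468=22.13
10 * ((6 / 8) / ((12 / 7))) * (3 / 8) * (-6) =-315 / 32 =-9.84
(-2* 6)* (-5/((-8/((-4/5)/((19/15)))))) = 4.74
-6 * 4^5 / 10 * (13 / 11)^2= -519168 / 605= -858.13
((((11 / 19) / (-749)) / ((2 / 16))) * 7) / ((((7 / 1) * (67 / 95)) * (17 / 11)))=-4840 / 853111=-0.01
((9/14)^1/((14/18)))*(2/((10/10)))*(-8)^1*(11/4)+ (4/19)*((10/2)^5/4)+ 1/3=358732/2793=128.44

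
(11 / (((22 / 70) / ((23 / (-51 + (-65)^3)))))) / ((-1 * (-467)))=-805 / 128273692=-0.00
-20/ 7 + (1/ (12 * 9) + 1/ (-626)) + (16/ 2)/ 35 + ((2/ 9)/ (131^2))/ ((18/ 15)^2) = -159643241399/ 60911596620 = -2.62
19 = 19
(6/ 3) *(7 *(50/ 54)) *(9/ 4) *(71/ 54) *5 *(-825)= -17084375/ 108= -158188.66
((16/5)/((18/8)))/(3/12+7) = 256/1305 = 0.20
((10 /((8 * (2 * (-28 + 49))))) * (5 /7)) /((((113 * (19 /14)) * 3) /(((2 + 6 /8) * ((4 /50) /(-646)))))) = -11 /699028848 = -0.00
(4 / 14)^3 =8 / 343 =0.02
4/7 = 0.57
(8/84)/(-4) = -1/42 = -0.02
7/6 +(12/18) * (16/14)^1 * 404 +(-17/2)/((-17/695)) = 13786/21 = 656.48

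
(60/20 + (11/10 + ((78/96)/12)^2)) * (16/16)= 756557/184320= 4.10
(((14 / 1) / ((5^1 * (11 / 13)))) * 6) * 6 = 6552 / 55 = 119.13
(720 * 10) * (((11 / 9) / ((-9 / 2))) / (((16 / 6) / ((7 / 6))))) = -7700 / 9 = -855.56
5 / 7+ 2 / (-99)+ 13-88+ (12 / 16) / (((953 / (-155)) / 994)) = -258303329 / 1320858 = -195.56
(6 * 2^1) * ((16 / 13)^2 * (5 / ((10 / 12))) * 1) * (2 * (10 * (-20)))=-7372800 / 169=-43626.04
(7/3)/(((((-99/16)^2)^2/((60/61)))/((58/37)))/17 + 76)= 9046589440/511466861217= 0.02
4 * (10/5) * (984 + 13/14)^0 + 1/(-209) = 1671/209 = 8.00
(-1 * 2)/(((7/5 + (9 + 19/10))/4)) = -80/123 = -0.65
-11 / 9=-1.22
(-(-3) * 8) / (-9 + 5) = -6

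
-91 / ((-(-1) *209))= -91 / 209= -0.44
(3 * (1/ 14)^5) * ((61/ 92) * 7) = 183/ 7068544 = 0.00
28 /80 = 7 /20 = 0.35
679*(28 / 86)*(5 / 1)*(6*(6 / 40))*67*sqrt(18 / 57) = 2866059*sqrt(114) / 817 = 37455.49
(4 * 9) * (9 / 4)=81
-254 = -254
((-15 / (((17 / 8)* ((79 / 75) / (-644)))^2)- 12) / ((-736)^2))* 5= -2799495054735 / 244257362176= -11.46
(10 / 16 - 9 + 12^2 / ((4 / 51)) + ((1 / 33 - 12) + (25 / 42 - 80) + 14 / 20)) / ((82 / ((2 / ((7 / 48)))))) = 32098846 / 110495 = 290.50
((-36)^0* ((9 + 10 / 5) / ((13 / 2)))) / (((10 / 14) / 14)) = 2156 / 65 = 33.17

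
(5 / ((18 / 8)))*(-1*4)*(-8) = 640 / 9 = 71.11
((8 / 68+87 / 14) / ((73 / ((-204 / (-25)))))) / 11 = 822 / 12775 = 0.06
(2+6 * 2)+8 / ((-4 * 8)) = 55 / 4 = 13.75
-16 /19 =-0.84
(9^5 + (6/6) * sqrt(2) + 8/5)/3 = sqrt(2)/3 + 295253/15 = 19684.00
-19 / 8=-2.38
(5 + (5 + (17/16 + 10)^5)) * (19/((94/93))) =306993438766839/98566144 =3114593.17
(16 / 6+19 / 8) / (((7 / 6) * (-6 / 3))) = -121 / 56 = -2.16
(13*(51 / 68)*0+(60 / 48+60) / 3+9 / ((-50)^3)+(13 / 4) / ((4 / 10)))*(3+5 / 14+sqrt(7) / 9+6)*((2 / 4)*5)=5351549*sqrt(7) / 675000+100150417 / 150000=688.65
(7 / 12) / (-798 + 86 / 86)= -7 / 9564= -0.00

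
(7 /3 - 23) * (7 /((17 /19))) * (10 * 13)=-1071980 /51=-21019.22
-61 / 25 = -2.44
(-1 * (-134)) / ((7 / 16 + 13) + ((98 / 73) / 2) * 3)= 156512 / 18047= 8.67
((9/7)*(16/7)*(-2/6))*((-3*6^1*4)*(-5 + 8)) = 10368/49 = 211.59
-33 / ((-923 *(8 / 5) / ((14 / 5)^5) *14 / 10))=2.75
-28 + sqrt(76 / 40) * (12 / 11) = -28 + 6 * sqrt(190) / 55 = -26.50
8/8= 1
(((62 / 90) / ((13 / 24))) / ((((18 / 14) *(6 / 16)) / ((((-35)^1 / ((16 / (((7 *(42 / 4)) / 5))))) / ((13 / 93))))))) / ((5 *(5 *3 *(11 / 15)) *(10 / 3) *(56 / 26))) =-329623 / 214500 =-1.54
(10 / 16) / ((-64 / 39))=-195 / 512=-0.38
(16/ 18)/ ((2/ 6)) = 8/ 3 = 2.67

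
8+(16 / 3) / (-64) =95 / 12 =7.92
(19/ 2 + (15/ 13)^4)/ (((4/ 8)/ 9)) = 5795181/ 28561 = 202.91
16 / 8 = 2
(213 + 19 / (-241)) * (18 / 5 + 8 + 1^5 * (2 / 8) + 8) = 10185829 / 2410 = 4226.49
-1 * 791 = -791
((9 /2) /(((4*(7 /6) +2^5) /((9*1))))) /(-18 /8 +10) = 243 /1705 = 0.14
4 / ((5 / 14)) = 56 / 5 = 11.20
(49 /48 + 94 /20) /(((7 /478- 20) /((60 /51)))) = -328147 /974406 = -0.34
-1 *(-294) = 294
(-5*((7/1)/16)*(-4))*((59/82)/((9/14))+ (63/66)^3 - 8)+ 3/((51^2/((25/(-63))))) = -5016853267445/95383122912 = -52.60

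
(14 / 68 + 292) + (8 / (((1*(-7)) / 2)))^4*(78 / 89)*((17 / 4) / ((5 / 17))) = 637.87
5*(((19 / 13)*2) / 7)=190 / 91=2.09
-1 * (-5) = 5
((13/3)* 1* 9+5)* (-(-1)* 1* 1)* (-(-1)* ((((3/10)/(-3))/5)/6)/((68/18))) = -0.04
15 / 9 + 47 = 146 / 3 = 48.67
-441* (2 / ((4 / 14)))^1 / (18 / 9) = -1543.50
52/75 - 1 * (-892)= 66952/75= 892.69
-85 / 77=-1.10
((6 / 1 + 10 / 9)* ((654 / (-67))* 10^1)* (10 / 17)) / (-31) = 1395200 / 105927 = 13.17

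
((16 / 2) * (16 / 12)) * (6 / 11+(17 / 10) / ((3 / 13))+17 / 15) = 3184 / 33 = 96.48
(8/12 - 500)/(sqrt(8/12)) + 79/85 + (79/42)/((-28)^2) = -610.62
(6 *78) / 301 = 468 / 301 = 1.55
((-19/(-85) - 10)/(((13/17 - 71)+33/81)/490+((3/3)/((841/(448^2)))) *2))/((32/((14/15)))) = -2157414777/3610148735560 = -0.00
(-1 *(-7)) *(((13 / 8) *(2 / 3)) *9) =273 / 4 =68.25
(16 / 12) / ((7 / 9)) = 12 / 7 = 1.71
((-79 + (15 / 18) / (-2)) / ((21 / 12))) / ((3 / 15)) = -4765 / 21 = -226.90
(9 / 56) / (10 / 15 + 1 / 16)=54 / 245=0.22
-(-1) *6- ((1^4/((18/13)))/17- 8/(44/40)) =44533/3366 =13.23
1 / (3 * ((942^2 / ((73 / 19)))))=73 / 50579748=0.00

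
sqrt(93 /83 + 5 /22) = sqrt(4493786) /1826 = 1.16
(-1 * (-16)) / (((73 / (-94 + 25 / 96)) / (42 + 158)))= -899900 / 219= -4109.13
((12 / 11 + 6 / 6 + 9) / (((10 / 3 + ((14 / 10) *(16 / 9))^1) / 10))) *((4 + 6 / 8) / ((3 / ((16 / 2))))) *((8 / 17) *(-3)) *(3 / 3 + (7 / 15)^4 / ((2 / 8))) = -2233773152 / 5511825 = -405.27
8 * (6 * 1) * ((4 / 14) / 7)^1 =96 / 49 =1.96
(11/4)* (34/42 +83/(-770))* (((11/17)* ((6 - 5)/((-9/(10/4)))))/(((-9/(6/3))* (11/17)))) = 0.12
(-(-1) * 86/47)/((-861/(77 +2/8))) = -4429/26978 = -0.16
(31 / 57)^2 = 961 / 3249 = 0.30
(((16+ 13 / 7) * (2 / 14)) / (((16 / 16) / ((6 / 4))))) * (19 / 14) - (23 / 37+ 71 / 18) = 286499 / 456876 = 0.63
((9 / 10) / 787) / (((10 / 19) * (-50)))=-171 / 3935000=-0.00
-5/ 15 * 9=-3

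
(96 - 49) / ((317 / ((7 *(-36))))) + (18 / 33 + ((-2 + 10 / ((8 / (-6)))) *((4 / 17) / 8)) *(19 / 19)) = -8796229 / 237116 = -37.10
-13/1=-13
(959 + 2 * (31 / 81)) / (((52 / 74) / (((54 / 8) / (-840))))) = -10.98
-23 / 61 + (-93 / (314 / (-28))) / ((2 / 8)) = 314077 / 9577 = 32.79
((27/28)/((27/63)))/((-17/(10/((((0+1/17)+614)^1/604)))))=-13590/10439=-1.30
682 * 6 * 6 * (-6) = -147312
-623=-623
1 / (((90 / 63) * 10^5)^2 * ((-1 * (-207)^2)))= -49 / 42849000000000000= -0.00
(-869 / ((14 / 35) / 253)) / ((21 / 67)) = -73652095 / 42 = -1753621.31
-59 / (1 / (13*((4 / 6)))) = -1534 / 3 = -511.33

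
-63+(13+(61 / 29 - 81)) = -3738 / 29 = -128.90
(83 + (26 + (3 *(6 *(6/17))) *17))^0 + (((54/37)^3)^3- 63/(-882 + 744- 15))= 69492282264408696/2209349576516309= 31.45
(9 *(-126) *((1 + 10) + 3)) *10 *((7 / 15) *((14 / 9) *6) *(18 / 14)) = -889056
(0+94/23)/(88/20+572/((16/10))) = 20/1771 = 0.01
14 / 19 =0.74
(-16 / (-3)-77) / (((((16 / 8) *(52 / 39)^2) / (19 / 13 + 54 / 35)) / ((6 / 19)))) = -529029 / 27664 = -19.12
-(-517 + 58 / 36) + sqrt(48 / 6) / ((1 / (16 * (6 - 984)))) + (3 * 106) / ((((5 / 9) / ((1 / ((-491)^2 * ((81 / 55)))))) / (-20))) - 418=-44161.87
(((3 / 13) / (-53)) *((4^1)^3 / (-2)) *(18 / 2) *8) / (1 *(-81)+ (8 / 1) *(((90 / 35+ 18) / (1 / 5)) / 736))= -123648 / 984581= -0.13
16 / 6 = 8 / 3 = 2.67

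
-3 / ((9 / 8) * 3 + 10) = -24 / 107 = -0.22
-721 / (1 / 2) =-1442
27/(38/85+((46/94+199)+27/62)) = 6687630/49630117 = 0.13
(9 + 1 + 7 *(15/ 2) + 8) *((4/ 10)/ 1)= 141/ 5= 28.20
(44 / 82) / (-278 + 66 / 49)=-539 / 277898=-0.00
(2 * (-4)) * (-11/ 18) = 4.89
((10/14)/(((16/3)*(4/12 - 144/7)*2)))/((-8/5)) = 0.00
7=7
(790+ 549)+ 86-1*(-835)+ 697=2957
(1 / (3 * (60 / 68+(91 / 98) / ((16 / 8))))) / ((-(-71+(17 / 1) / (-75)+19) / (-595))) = -7080500 / 2510797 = -2.82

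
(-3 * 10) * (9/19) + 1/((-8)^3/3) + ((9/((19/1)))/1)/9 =-137785/9728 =-14.16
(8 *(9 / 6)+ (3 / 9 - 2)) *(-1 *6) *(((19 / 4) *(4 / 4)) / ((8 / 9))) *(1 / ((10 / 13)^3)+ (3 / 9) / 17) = -199754049 / 272000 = -734.39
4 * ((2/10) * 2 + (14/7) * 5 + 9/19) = 4132/95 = 43.49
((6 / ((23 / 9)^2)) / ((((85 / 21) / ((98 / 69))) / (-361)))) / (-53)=2.20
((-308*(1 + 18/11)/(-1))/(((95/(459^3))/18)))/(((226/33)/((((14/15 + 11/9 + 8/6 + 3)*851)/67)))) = 643902983322218928/3596225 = 179049693309.57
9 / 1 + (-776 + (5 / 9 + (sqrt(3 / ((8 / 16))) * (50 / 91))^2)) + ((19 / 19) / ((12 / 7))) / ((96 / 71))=-764.20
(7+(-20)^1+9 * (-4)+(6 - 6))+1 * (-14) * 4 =-105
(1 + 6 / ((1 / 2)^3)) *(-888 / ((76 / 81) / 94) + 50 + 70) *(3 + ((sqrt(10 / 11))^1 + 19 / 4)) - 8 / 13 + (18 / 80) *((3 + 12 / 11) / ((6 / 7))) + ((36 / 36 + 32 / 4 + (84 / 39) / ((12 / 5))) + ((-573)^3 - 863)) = -28935622072415 / 130416 - 82713372 *sqrt(110) / 209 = -226022461.16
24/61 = 0.39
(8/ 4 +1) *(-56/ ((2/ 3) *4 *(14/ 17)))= -153/ 2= -76.50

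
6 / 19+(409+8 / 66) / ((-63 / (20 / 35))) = -938758 / 276507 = -3.40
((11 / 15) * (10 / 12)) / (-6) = -11 / 108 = -0.10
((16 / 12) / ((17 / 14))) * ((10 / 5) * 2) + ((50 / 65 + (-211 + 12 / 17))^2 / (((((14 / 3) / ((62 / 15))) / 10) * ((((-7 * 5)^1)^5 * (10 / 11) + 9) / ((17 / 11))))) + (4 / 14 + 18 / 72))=623022606507103 / 126752067483132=4.92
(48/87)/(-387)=-16/11223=-0.00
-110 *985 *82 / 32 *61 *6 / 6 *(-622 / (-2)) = -42137910925 / 8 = -5267238865.62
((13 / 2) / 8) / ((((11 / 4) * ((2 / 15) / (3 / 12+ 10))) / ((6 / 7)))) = 23985 / 1232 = 19.47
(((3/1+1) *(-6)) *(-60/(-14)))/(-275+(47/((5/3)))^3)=-45000/9690961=-0.00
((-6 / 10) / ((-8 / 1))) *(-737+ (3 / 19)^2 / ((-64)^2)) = -3269308389 / 59146240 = -55.27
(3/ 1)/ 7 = 3/ 7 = 0.43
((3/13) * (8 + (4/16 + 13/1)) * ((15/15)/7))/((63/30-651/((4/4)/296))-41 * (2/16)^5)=-10444800/2872958159071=-0.00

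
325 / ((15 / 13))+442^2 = 586937 / 3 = 195645.67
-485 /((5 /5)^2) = -485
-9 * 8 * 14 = -1008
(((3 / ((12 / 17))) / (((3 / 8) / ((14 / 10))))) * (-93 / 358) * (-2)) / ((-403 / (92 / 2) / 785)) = -1718836 / 2327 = -738.65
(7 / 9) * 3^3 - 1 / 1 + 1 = 21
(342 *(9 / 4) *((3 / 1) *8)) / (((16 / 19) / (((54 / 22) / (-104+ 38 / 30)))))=-523.98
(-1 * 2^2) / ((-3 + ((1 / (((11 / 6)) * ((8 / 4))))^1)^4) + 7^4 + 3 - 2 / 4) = -117128 / 70291603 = -0.00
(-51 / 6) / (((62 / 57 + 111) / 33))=-31977 / 12778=-2.50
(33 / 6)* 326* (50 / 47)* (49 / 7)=627550 / 47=13352.13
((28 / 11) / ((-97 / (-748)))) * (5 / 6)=4760 / 291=16.36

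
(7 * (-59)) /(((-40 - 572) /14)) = 2891 /306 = 9.45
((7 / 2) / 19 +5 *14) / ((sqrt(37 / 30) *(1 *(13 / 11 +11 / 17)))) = 166243 *sqrt(1110) / 160284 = 34.56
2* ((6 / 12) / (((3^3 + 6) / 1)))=1 / 33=0.03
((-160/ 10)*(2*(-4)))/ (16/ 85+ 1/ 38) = 413440/ 693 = 596.59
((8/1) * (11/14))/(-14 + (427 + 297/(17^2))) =6358/418789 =0.02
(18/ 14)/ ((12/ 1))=3/ 28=0.11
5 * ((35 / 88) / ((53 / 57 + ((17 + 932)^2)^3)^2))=22743 / 6102206834065911004099375373723010555232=0.00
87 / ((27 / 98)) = 2842 / 9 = 315.78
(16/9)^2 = 256/81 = 3.16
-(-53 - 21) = 74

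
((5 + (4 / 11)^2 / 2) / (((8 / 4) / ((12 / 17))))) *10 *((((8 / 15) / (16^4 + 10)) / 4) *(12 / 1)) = 29424 / 67414061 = 0.00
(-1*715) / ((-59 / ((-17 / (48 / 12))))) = -12155 / 236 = -51.50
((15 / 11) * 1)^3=3375 / 1331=2.54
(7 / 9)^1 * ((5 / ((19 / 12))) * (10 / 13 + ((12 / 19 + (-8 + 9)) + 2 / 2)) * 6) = 235200 / 4693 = 50.12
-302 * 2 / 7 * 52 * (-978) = 30717024 / 7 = 4388146.29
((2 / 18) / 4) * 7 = 7 / 36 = 0.19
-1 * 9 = -9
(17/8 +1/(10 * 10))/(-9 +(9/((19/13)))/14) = -56791/227700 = -0.25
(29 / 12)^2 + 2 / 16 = 859 / 144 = 5.97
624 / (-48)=-13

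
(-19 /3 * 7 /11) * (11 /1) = -133 /3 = -44.33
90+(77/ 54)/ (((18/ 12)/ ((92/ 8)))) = 16351/ 162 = 100.93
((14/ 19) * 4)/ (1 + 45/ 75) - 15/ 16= 275/ 304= 0.90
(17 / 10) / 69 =17 / 690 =0.02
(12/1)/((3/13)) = 52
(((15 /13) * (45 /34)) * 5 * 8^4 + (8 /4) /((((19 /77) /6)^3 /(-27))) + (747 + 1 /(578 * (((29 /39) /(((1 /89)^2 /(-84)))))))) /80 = -246736376175894757963 /26519053722412160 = -9304.12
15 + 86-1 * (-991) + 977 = 2069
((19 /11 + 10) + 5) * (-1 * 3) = -552 /11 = -50.18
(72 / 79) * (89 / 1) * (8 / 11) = 51264 / 869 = 58.99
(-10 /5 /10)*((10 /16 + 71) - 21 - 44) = -53 /40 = -1.32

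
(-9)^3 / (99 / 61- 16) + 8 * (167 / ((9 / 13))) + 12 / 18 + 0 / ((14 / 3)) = 15637219 / 7893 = 1981.15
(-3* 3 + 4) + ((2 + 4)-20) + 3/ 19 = -358/ 19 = -18.84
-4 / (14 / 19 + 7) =-76 / 147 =-0.52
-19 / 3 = -6.33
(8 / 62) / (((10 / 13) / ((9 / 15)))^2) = 0.08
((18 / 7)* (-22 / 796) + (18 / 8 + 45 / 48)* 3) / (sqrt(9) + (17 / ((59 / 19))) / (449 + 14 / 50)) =8761770810 / 2780621627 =3.15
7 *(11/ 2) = 77/ 2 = 38.50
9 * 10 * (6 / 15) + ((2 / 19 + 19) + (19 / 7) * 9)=10578 / 133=79.53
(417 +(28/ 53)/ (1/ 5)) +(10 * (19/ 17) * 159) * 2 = 3580357/ 901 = 3973.76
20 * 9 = 180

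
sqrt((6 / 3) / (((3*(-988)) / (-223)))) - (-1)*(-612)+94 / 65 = -39686 / 65+sqrt(330486) / 1482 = -610.17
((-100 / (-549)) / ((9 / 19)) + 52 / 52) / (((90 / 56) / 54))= 383096 / 8235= 46.52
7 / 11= 0.64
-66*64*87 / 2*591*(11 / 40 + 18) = -9922658328 / 5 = -1984531665.60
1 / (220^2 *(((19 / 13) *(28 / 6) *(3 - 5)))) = -39 / 25748800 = -0.00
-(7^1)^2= -49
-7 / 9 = -0.78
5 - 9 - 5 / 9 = -41 / 9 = -4.56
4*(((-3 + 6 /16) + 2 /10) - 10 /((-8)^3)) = -3079 /320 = -9.62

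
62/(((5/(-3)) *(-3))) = 62/5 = 12.40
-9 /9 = -1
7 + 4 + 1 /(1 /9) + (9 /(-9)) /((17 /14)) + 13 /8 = 2829 /136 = 20.80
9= 9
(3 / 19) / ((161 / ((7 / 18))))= 1 / 2622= 0.00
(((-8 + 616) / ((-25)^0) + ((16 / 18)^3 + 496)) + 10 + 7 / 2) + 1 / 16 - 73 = 12191969 / 11664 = 1045.26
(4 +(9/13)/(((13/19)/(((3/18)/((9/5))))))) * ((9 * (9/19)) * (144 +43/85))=1376641791/545870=2521.92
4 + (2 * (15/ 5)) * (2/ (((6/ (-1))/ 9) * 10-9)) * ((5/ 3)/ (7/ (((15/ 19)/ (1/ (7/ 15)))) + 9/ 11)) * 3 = 19502/ 5123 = 3.81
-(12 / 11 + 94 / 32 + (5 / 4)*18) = -4669 / 176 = -26.53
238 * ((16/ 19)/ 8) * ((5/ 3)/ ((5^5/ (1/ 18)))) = 238/ 320625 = 0.00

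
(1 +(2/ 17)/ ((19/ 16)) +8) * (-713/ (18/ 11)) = -23050577/ 5814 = -3964.67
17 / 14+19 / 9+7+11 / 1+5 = 3317 / 126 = 26.33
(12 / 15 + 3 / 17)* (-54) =-4482 / 85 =-52.73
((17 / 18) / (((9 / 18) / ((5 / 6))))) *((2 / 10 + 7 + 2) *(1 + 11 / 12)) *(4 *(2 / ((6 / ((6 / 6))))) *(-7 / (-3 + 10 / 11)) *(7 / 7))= 123.90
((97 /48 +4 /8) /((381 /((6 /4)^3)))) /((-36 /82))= -4961 /97536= -0.05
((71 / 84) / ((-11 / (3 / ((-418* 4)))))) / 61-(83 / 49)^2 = -2.87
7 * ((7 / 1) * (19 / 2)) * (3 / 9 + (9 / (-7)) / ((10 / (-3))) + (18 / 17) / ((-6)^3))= 678167 / 2040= 332.43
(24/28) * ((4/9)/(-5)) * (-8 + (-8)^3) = 832/21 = 39.62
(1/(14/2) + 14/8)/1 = 53/28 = 1.89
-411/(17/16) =-6576/17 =-386.82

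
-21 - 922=-943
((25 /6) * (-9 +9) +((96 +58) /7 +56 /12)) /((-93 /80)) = -6400 /279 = -22.94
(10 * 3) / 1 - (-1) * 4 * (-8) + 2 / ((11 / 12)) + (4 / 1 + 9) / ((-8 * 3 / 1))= -95 / 264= -0.36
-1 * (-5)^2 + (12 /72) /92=-13799 /552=-25.00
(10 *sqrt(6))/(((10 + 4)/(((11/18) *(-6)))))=-55 *sqrt(6)/21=-6.42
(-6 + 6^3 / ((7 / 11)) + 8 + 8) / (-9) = -2446 / 63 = -38.83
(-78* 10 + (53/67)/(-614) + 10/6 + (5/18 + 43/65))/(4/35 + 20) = -32740024667/847113696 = -38.65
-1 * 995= -995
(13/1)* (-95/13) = -95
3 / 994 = 0.00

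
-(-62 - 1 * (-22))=40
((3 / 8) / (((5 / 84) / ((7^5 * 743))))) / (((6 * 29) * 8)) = 262239621 / 4640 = 56517.16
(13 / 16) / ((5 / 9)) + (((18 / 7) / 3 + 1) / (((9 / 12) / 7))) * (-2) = -7969 / 240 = -33.20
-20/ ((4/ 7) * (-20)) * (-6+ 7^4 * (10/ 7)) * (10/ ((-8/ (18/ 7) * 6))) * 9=-28890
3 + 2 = 5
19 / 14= 1.36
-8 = -8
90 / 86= 45 / 43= 1.05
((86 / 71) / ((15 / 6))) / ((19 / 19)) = 172 / 355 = 0.48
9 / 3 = 3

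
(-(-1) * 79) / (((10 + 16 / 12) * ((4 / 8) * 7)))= 237 / 119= 1.99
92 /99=0.93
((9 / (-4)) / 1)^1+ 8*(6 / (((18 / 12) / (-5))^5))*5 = -32000729 / 324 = -98767.68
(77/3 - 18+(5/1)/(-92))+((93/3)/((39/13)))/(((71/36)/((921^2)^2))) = 73873817594033603/19596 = 3769841681671.44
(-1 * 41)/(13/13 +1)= -41/2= -20.50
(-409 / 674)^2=167281 / 454276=0.37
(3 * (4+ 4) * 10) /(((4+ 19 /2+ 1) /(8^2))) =30720 /29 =1059.31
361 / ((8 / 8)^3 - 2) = -361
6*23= 138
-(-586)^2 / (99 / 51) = -5837732 / 33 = -176900.97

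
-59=-59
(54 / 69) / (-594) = -0.00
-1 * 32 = -32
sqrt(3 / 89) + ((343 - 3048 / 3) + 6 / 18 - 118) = -2372 / 3 + sqrt(267) / 89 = -790.48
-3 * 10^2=-300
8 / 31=0.26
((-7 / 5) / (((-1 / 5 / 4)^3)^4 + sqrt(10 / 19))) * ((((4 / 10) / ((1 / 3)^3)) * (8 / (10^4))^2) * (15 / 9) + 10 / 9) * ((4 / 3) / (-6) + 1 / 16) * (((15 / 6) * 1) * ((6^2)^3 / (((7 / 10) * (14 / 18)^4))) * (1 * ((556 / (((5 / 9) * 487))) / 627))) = -1963808192140809338880000 / 11417523080154074074074074074072781053 + 8043758355008755052052480000000000000000 * sqrt(190) / 216932938522927407407407407407382840007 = 511.11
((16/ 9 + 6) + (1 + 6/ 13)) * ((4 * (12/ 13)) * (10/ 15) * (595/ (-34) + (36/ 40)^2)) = -379.58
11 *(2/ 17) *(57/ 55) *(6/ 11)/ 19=36/ 935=0.04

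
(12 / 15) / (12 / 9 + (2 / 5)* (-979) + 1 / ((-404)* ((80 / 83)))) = -77568 / 37840505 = -0.00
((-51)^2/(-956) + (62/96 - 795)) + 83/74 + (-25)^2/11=-3451098533/4669104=-739.14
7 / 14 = 1 / 2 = 0.50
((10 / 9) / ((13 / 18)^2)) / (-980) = -18 / 8281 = -0.00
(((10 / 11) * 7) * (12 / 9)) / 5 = 56 / 33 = 1.70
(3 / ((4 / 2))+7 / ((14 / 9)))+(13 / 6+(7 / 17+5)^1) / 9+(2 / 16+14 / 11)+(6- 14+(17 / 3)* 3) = 696349 / 40392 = 17.24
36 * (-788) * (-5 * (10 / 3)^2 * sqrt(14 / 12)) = 788000 * sqrt(42) / 3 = 1702274.56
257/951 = 0.27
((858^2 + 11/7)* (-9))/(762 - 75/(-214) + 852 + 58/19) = -17143154586/4184957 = -4096.38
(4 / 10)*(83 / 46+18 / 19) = 481 / 437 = 1.10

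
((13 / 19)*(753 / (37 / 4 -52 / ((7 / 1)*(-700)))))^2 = 2300746749210000 / 743325038569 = 3095.21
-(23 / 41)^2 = -529 / 1681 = -0.31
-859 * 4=-3436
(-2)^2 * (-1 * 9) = -36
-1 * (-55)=55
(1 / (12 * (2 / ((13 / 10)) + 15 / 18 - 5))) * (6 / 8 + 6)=-351 / 1640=-0.21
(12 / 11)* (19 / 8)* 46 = 1311 / 11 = 119.18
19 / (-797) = -19 / 797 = -0.02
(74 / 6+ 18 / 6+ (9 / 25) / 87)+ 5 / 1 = 44234 / 2175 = 20.34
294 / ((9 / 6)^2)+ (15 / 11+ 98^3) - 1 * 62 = 31061647 / 33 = 941262.03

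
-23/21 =-1.10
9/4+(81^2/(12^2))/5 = 909/80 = 11.36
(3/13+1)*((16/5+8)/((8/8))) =896/65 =13.78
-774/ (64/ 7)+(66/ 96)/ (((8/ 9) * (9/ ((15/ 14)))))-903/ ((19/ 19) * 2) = -960627/ 1792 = -536.06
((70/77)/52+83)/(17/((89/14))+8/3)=6339381/407836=15.54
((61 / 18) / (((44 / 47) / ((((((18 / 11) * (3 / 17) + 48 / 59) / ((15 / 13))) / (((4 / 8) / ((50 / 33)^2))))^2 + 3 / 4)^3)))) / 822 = 4409534412391427236364437605370791843026860339666481 / 125344695810574334654487213306647891347641294849024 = 35.18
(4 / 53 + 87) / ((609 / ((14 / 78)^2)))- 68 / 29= -1262519 / 539487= -2.34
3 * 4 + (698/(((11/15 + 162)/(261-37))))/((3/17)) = 13319212/2441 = 5456.46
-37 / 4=-9.25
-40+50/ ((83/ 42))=-1220/ 83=-14.70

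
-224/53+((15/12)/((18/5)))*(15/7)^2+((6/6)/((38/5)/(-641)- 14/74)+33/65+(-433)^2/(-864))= -9620094974201/42927786720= -224.10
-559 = -559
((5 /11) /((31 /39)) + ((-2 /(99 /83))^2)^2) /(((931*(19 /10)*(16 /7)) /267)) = 11232779872645 /20066722569432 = 0.56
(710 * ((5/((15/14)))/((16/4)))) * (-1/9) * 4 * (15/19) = -49700/171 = -290.64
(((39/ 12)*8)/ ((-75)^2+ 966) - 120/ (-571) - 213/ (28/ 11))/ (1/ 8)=-1353111950/ 2026479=-667.72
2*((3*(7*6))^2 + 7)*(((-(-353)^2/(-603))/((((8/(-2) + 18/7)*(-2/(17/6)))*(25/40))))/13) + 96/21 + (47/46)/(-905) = 27453380392095787/34265444850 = 801197.26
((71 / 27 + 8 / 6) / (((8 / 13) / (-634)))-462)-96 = -501211 / 108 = -4640.84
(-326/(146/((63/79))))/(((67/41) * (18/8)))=-187124/386389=-0.48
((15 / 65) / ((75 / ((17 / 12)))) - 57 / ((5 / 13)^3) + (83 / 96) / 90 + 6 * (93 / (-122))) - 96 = -188826487501 / 171288000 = -1102.39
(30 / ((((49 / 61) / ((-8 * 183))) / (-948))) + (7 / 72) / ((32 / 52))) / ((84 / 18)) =1462928122219 / 131712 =11107022.31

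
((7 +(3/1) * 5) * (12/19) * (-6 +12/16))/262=-693/2489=-0.28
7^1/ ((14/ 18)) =9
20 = 20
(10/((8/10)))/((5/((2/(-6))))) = -0.83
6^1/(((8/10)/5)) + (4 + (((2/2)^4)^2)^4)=85/2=42.50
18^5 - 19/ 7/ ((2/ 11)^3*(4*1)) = 423237943/ 224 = 1889455.10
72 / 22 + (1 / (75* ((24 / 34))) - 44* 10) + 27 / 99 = -4320713 / 9900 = -436.44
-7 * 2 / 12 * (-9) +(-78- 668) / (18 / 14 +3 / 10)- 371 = -184471 / 222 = -830.95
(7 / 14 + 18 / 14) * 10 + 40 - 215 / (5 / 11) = -2906 / 7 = -415.14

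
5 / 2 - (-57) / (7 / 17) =140.93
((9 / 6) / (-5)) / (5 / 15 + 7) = -9 / 220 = -0.04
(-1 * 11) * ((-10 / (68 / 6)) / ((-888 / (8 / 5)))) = -11 / 629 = -0.02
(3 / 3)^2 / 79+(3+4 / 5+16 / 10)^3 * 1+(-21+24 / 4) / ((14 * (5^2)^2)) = 21770911 / 138250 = 157.47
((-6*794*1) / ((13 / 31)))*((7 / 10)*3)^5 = -463966.44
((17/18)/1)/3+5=287/54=5.31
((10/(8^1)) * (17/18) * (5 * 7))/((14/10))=2125/72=29.51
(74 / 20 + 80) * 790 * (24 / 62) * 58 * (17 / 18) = 1402092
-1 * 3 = -3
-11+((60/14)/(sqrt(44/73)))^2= 10496/539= 19.47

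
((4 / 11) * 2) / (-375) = -8 / 4125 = -0.00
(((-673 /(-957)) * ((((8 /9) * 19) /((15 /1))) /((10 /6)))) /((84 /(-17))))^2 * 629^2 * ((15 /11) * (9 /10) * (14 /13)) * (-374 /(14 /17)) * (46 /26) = -497075243696126296028 /127982456476875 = -3883932.67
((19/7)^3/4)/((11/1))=6859/15092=0.45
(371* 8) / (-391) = -2968 / 391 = -7.59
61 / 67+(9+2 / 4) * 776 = 493985 / 67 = 7372.91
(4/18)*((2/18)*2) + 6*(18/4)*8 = 17500/81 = 216.05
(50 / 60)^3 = 125 / 216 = 0.58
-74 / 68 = -37 / 34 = -1.09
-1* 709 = -709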